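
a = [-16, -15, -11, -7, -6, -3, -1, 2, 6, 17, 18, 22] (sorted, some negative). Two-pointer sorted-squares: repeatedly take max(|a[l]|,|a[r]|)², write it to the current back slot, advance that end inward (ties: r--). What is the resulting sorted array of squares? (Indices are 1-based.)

[1,12] |-16|<=|22| out[12]=484 → r--
[1,11] |-16|<=|18| out[11]=324 → r--
[1,10] |-16|<=|17| out[10]=289 → r--
[1,9] |-16|>|6| out[9]=256 → l++
[2,9] |-15|>|6| out[8]=225 → l++
[3,9] |-11|>|6| out[7]=121 → l++
[4,9] |-7|>|6| out[6]=49 → l++
[5,9] |-6|<=|6| out[5]=36 → r--
[5,8] |-6|>|2| out[4]=36 → l++
[6,8] |-3|>|2| out[3]=9 → l++
[7,8] |-1|<=|2| out[2]=4 → r--
[7,7] |-1|<=|-1| out[1]=1 → r--

[1, 4, 9, 36, 36, 49, 121, 225, 256, 289, 324, 484]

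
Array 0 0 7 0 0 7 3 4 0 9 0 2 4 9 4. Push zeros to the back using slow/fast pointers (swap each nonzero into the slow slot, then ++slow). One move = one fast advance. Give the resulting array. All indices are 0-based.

(s=0,f=0) a[fast]=0 → fast++
(s=0,f=1) a[fast]=0 → fast++
(s=0,f=2) a[fast]=7≠0 swap→a[0]=7 → slow++,fast++
(s=1,f=3) a[fast]=0 → fast++
(s=1,f=4) a[fast]=0 → fast++
(s=1,f=5) a[fast]=7≠0 swap→a[1]=7 → slow++,fast++
(s=2,f=6) a[fast]=3≠0 swap→a[2]=3 → slow++,fast++
(s=3,f=7) a[fast]=4≠0 swap→a[3]=4 → slow++,fast++
(s=4,f=8) a[fast]=0 → fast++
(s=4,f=9) a[fast]=9≠0 swap→a[4]=9 → slow++,fast++
(s=5,f=10) a[fast]=0 → fast++
(s=5,f=11) a[fast]=2≠0 swap→a[5]=2 → slow++,fast++
(s=6,f=12) a[fast]=4≠0 swap→a[6]=4 → slow++,fast++
(s=7,f=13) a[fast]=9≠0 swap→a[7]=9 → slow++,fast++
(s=8,f=14) a[fast]=4≠0 swap→a[8]=4 → slow++,fast++

[7, 7, 3, 4, 9, 2, 4, 9, 4, 0, 0, 0, 0, 0, 0]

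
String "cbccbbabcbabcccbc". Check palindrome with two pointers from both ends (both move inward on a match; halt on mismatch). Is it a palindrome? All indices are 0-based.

l=0 r=16: 'c'=='c', l++,r--
l=1 r=15: 'b'=='b', l++,r--
l=2 r=14: 'c'=='c', l++,r--
l=3 r=13: 'c'=='c', l++,r--
l=4 r=12: 'b'!='c', stop

not a palindrome (mismatch at 4,12)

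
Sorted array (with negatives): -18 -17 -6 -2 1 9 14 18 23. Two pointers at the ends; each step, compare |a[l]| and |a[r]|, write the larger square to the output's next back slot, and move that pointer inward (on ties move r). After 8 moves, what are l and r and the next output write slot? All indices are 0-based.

[0,8] |-18|<=|23| out[8]=529 → r--
[0,7] |-18|<=|18| out[7]=324 → r--
[0,6] |-18|>|14| out[6]=324 → l++
[1,6] |-17|>|14| out[5]=289 → l++
[2,6] |-6|<=|14| out[4]=196 → r--
[2,5] |-6|<=|9| out[3]=81 → r--
[2,4] |-6|>|1| out[2]=36 → l++
[3,4] |-2|>|1| out[1]=4 → l++

l=4, r=4, next write slot=0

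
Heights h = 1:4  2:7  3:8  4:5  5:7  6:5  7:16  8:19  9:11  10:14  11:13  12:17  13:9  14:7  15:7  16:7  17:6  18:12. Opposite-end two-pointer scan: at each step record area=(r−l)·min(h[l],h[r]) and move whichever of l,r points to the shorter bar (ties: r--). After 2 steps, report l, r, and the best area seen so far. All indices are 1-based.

l=3, r=18, best area=112

l=1 r=18: min(4,12)*17=68 best=68 *, l++
l=2 r=18: min(7,12)*16=112 best=112 *, l++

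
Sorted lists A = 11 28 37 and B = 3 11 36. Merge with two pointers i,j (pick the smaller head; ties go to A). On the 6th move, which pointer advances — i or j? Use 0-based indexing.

[i=0,j=0] A[i]=11>B[j]=3 take 3 → j++
[i=0,j=1] A[i]=11<=B[j]=11 take 11 → i++
[i=1,j=1] A[i]=28>B[j]=11 take 11 → j++
[i=1,j=2] A[i]=28<=B[j]=36 take 28 → i++
[i=2,j=2] A[i]=37>B[j]=36 take 36 → j++
[i=2,j=3] B done, take A[i]=37 → i++

i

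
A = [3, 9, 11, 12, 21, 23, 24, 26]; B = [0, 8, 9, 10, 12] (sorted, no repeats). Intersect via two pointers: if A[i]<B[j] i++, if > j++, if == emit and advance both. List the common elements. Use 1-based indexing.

i=1 j=1: 3>0, j++
i=1 j=2: 3<8, i++
i=2 j=2: 9>8, j++
i=2 j=3: 9==9 emit, i++,j++
i=3 j=4: 11>10, j++
i=3 j=5: 11<12, i++
i=4 j=5: 12==12 emit, i++,j++

intersection = [9, 12]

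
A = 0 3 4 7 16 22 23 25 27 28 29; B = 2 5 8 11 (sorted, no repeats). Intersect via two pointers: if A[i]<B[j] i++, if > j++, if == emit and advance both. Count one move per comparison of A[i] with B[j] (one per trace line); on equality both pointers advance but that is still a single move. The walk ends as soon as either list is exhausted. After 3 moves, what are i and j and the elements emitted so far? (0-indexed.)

i=2, j=1, emitted=[]

i=0 j=0: 0<2, i++
i=1 j=0: 3>2, j++
i=1 j=1: 3<5, i++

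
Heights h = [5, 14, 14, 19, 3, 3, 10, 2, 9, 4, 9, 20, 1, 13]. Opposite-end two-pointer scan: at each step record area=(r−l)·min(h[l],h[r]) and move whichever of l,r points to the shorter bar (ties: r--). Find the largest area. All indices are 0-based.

l=0 r=13: min(5,13)*13=65 best=65 *, l++
l=1 r=13: min(14,13)*12=156 best=156 *, r--
l=1 r=12: min(14,1)*11=11 best=156, r--
l=1 r=11: min(14,20)*10=140 best=156, l++
l=2 r=11: min(14,20)*9=126 best=156, l++
l=3 r=11: min(19,20)*8=152 best=156, l++
l=4 r=11: min(3,20)*7=21 best=156, l++
l=5 r=11: min(3,20)*6=18 best=156, l++
l=6 r=11: min(10,20)*5=50 best=156, l++
l=7 r=11: min(2,20)*4=8 best=156, l++
l=8 r=11: min(9,20)*3=27 best=156, l++
l=9 r=11: min(4,20)*2=8 best=156, l++
l=10 r=11: min(9,20)*1=9 best=156, l++

max area = 156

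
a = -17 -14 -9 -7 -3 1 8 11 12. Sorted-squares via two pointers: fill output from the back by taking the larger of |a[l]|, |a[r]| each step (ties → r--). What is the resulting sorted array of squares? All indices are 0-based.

[1, 9, 49, 64, 81, 121, 144, 196, 289]

[0,8] |-17|>|12| out[8]=289 → l++
[1,8] |-14|>|12| out[7]=196 → l++
[2,8] |-9|<=|12| out[6]=144 → r--
[2,7] |-9|<=|11| out[5]=121 → r--
[2,6] |-9|>|8| out[4]=81 → l++
[3,6] |-7|<=|8| out[3]=64 → r--
[3,5] |-7|>|1| out[2]=49 → l++
[4,5] |-3|>|1| out[1]=9 → l++
[5,5] |1|<=|1| out[0]=1 → r--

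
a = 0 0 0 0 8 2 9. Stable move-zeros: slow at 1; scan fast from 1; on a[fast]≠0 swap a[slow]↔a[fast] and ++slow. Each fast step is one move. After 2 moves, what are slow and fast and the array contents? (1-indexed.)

slow=1, fast=3, a=[0, 0, 0, 0, 8, 2, 9]

slow=1 fast=1: a[fast]=0, fast++
slow=1 fast=2: a[fast]=0, fast++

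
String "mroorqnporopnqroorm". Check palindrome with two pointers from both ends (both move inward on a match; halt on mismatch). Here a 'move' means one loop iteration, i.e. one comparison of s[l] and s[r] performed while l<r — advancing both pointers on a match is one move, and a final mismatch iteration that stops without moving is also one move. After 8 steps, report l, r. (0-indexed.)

l=8, r=10

[0,18] 'm'=='m' → l++,r--
[1,17] 'r'=='r' → l++,r--
[2,16] 'o'=='o' → l++,r--
[3,15] 'o'=='o' → l++,r--
[4,14] 'r'=='r' → l++,r--
[5,13] 'q'=='q' → l++,r--
[6,12] 'n'=='n' → l++,r--
[7,11] 'p'=='p' → l++,r--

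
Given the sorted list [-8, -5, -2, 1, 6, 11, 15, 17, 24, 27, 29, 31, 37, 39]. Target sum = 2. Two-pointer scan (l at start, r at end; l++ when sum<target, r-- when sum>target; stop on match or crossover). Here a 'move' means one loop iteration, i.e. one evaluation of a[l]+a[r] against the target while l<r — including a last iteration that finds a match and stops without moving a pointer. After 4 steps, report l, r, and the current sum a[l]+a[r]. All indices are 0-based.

l=0 r=13: -8+39=31 >2, r--
l=0 r=12: -8+37=29 >2, r--
l=0 r=11: -8+31=23 >2, r--
l=0 r=10: -8+29=21 >2, r--

l=0, r=9, sum=19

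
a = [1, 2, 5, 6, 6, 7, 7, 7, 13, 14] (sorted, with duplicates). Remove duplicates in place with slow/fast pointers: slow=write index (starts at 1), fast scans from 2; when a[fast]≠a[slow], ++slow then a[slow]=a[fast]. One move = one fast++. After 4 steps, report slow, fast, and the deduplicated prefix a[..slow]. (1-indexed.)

(s=1,f=2) a[fast]=2≠a[slow]=1 write a[2]=2 → slow++,fast++
(s=2,f=3) a[fast]=5≠a[slow]=2 write a[3]=5 → slow++,fast++
(s=3,f=4) a[fast]=6≠a[slow]=5 write a[4]=6 → slow++,fast++
(s=4,f=5) a[fast]=6=a[slow] dup → fast++

slow=4, fast=6, prefix=[1, 2, 5, 6]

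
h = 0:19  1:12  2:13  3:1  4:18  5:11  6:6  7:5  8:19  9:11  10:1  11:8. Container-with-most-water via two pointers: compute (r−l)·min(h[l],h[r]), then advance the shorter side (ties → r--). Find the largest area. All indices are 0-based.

max area = 152

l=0 r=11: min(19,8)*11=88 best=88 *, r--
l=0 r=10: min(19,1)*10=10 best=88, r--
l=0 r=9: min(19,11)*9=99 best=99 *, r--
l=0 r=8: min(19,19)*8=152 best=152 *, r--
l=0 r=7: min(19,5)*7=35 best=152, r--
l=0 r=6: min(19,6)*6=36 best=152, r--
l=0 r=5: min(19,11)*5=55 best=152, r--
l=0 r=4: min(19,18)*4=72 best=152, r--
l=0 r=3: min(19,1)*3=3 best=152, r--
l=0 r=2: min(19,13)*2=26 best=152, r--
l=0 r=1: min(19,12)*1=12 best=152, r--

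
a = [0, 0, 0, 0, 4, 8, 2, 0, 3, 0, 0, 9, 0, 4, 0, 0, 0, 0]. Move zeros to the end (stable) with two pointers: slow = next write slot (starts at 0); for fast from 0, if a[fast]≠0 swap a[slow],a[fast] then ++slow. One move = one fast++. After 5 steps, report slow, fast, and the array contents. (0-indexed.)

(s=0,f=0) a[fast]=0 → fast++
(s=0,f=1) a[fast]=0 → fast++
(s=0,f=2) a[fast]=0 → fast++
(s=0,f=3) a[fast]=0 → fast++
(s=0,f=4) a[fast]=4≠0 swap→a[0]=4 → slow++,fast++

slow=1, fast=5, a=[4, 0, 0, 0, 0, 8, 2, 0, 3, 0, 0, 9, 0, 4, 0, 0, 0, 0]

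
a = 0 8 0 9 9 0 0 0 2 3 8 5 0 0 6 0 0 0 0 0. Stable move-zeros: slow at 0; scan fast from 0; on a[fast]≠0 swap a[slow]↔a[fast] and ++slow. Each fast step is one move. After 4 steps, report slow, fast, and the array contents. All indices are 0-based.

slow=2, fast=4, a=[8, 9, 0, 0, 9, 0, 0, 0, 2, 3, 8, 5, 0, 0, 6, 0, 0, 0, 0, 0]

slow=0 fast=0: a[fast]=0, fast++
slow=0 fast=1: a[fast]=8≠0 swap→a[0]=8, slow++,fast++
slow=1 fast=2: a[fast]=0, fast++
slow=1 fast=3: a[fast]=9≠0 swap→a[1]=9, slow++,fast++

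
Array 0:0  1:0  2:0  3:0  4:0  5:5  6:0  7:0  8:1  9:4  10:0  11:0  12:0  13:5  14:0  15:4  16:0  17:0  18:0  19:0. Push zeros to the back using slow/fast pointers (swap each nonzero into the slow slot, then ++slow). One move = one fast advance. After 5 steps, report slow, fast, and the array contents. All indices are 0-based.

(s=0,f=0) a[fast]=0 → fast++
(s=0,f=1) a[fast]=0 → fast++
(s=0,f=2) a[fast]=0 → fast++
(s=0,f=3) a[fast]=0 → fast++
(s=0,f=4) a[fast]=0 → fast++

slow=0, fast=5, a=[0, 0, 0, 0, 0, 5, 0, 0, 1, 4, 0, 0, 0, 5, 0, 4, 0, 0, 0, 0]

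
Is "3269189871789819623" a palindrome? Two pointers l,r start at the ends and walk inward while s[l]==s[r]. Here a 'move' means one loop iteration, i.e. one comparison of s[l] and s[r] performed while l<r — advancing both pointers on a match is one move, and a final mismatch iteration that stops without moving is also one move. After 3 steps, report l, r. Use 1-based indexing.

[1,19] '3'=='3' → l++,r--
[2,18] '2'=='2' → l++,r--
[3,17] '6'=='6' → l++,r--

l=4, r=16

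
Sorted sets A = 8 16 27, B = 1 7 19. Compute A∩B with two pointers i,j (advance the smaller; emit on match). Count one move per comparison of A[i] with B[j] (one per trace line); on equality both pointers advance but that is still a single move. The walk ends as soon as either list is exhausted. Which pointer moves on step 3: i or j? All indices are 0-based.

[i=0,j=0] 8>1 → j++
[i=0,j=1] 8>7 → j++
[i=0,j=2] 8<19 → i++

i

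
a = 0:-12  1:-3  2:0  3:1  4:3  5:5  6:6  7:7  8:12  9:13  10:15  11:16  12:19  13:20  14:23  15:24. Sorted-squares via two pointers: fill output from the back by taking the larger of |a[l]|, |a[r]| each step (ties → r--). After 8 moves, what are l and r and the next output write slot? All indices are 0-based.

l=0 r=15: |-12|<=|24| out[15]=576, r--
l=0 r=14: |-12|<=|23| out[14]=529, r--
l=0 r=13: |-12|<=|20| out[13]=400, r--
l=0 r=12: |-12|<=|19| out[12]=361, r--
l=0 r=11: |-12|<=|16| out[11]=256, r--
l=0 r=10: |-12|<=|15| out[10]=225, r--
l=0 r=9: |-12|<=|13| out[9]=169, r--
l=0 r=8: |-12|<=|12| out[8]=144, r--

l=0, r=7, next write slot=7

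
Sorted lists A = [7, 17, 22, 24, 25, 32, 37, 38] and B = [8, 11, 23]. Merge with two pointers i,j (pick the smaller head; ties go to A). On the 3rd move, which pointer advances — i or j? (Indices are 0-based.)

j

[i=0,j=0] A[i]=7<=B[j]=8 take 7 → i++
[i=1,j=0] A[i]=17>B[j]=8 take 8 → j++
[i=1,j=1] A[i]=17>B[j]=11 take 11 → j++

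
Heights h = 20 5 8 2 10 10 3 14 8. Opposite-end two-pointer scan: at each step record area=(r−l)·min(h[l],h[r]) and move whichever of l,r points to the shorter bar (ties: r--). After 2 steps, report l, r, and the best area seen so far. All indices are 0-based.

l=0 r=8: min(20,8)*8=64 best=64 *, r--
l=0 r=7: min(20,14)*7=98 best=98 *, r--

l=0, r=6, best area=98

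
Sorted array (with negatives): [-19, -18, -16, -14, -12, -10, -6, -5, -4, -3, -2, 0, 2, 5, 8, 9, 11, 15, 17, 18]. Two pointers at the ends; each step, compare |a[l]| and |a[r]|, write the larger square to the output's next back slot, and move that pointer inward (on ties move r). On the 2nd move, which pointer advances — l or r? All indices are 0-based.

l=0 r=19: |-19|>|18| out[19]=361, l++
l=1 r=19: |-18|<=|18| out[18]=324, r--

r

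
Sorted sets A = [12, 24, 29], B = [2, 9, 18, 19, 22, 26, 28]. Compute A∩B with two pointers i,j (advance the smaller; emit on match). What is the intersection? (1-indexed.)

i=1 j=1: 12>2, j++
i=1 j=2: 12>9, j++
i=1 j=3: 12<18, i++
i=2 j=3: 24>18, j++
i=2 j=4: 24>19, j++
i=2 j=5: 24>22, j++
i=2 j=6: 24<26, i++
i=3 j=6: 29>26, j++
i=3 j=7: 29>28, j++

intersection = []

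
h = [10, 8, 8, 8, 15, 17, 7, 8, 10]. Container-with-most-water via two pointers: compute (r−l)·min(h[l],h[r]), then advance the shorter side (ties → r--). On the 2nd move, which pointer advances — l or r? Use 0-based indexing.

l=0 r=8: min(10,10)*8=80 best=80 *, r--
l=0 r=7: min(10,8)*7=56 best=80, r--

r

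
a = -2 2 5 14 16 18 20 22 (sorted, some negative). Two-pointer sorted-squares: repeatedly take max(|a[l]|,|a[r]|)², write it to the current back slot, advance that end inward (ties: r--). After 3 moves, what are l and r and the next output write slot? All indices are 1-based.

l=1, r=5, next write slot=5

l=1 r=8: |-2|<=|22| out[8]=484, r--
l=1 r=7: |-2|<=|20| out[7]=400, r--
l=1 r=6: |-2|<=|18| out[6]=324, r--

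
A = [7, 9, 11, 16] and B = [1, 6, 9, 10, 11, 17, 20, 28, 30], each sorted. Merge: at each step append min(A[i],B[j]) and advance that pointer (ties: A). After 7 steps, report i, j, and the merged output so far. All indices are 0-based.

i=0 j=0: A[i]=7>B[j]=1 take 1, j++
i=0 j=1: A[i]=7>B[j]=6 take 6, j++
i=0 j=2: A[i]=7<=B[j]=9 take 7, i++
i=1 j=2: A[i]=9<=B[j]=9 take 9, i++
i=2 j=2: A[i]=11>B[j]=9 take 9, j++
i=2 j=3: A[i]=11>B[j]=10 take 10, j++
i=2 j=4: A[i]=11<=B[j]=11 take 11, i++

i=3, j=4, merged so far=[1, 6, 7, 9, 9, 10, 11]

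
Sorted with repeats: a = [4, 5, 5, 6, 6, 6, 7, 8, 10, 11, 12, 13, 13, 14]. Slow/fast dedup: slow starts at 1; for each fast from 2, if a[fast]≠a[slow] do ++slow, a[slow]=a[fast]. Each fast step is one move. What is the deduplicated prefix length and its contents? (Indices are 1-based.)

slow=1 fast=2: a[fast]=5≠a[slow]=4 write a[2]=5, slow++,fast++
slow=2 fast=3: a[fast]=5=a[slow] dup, fast++
slow=2 fast=4: a[fast]=6≠a[slow]=5 write a[3]=6, slow++,fast++
slow=3 fast=5: a[fast]=6=a[slow] dup, fast++
slow=3 fast=6: a[fast]=6=a[slow] dup, fast++
slow=3 fast=7: a[fast]=7≠a[slow]=6 write a[4]=7, slow++,fast++
slow=4 fast=8: a[fast]=8≠a[slow]=7 write a[5]=8, slow++,fast++
slow=5 fast=9: a[fast]=10≠a[slow]=8 write a[6]=10, slow++,fast++
slow=6 fast=10: a[fast]=11≠a[slow]=10 write a[7]=11, slow++,fast++
slow=7 fast=11: a[fast]=12≠a[slow]=11 write a[8]=12, slow++,fast++
slow=8 fast=12: a[fast]=13≠a[slow]=12 write a[9]=13, slow++,fast++
slow=9 fast=13: a[fast]=13=a[slow] dup, fast++
slow=9 fast=14: a[fast]=14≠a[slow]=13 write a[10]=14, slow++,fast++

length 10; prefix = [4, 5, 6, 7, 8, 10, 11, 12, 13, 14]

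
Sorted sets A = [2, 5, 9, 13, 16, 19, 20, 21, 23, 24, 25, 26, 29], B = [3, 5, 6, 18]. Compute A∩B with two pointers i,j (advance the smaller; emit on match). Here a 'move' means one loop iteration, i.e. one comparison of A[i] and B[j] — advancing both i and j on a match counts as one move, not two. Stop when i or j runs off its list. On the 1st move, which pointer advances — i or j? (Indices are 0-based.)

i=0 j=0: 2<3, i++

i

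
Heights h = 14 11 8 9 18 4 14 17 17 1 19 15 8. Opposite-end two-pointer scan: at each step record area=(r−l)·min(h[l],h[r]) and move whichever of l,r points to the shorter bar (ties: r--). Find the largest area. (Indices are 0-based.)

[0,12] min(14,8)*12=96 best=96 * → r--
[0,11] min(14,15)*11=154 best=154 * → l++
[1,11] min(11,15)*10=110 best=154 → l++
[2,11] min(8,15)*9=72 best=154 → l++
[3,11] min(9,15)*8=72 best=154 → l++
[4,11] min(18,15)*7=105 best=154 → r--
[4,10] min(18,19)*6=108 best=154 → l++
[5,10] min(4,19)*5=20 best=154 → l++
[6,10] min(14,19)*4=56 best=154 → l++
[7,10] min(17,19)*3=51 best=154 → l++
[8,10] min(17,19)*2=34 best=154 → l++
[9,10] min(1,19)*1=1 best=154 → l++

max area = 154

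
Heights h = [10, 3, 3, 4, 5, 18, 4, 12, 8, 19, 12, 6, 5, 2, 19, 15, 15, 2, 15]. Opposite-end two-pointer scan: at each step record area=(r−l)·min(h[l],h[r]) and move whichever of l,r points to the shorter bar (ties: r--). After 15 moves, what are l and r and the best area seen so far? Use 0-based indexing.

l=9, r=12, best area=195

l=0 r=18: min(10,15)*18=180 best=180 *, l++
l=1 r=18: min(3,15)*17=51 best=180, l++
l=2 r=18: min(3,15)*16=48 best=180, l++
l=3 r=18: min(4,15)*15=60 best=180, l++
l=4 r=18: min(5,15)*14=70 best=180, l++
l=5 r=18: min(18,15)*13=195 best=195 *, r--
l=5 r=17: min(18,2)*12=24 best=195, r--
l=5 r=16: min(18,15)*11=165 best=195, r--
l=5 r=15: min(18,15)*10=150 best=195, r--
l=5 r=14: min(18,19)*9=162 best=195, l++
l=6 r=14: min(4,19)*8=32 best=195, l++
l=7 r=14: min(12,19)*7=84 best=195, l++
l=8 r=14: min(8,19)*6=48 best=195, l++
l=9 r=14: min(19,19)*5=95 best=195, r--
l=9 r=13: min(19,2)*4=8 best=195, r--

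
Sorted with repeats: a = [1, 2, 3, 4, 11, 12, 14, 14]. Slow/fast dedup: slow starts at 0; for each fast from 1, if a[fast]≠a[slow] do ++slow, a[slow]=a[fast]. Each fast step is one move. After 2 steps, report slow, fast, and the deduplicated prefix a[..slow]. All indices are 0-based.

slow=2, fast=3, prefix=[1, 2, 3]

slow=0 fast=1: a[fast]=2≠a[slow]=1 write a[1]=2, slow++,fast++
slow=1 fast=2: a[fast]=3≠a[slow]=2 write a[2]=3, slow++,fast++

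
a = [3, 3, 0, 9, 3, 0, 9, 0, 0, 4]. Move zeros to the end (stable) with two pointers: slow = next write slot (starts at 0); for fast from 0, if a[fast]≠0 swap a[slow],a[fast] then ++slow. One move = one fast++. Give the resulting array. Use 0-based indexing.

[3, 3, 9, 3, 9, 4, 0, 0, 0, 0]

slow=0 fast=0: a[fast]=3≠0 swap→a[0]=3, slow++,fast++
slow=1 fast=1: a[fast]=3≠0 swap→a[1]=3, slow++,fast++
slow=2 fast=2: a[fast]=0, fast++
slow=2 fast=3: a[fast]=9≠0 swap→a[2]=9, slow++,fast++
slow=3 fast=4: a[fast]=3≠0 swap→a[3]=3, slow++,fast++
slow=4 fast=5: a[fast]=0, fast++
slow=4 fast=6: a[fast]=9≠0 swap→a[4]=9, slow++,fast++
slow=5 fast=7: a[fast]=0, fast++
slow=5 fast=8: a[fast]=0, fast++
slow=5 fast=9: a[fast]=4≠0 swap→a[5]=4, slow++,fast++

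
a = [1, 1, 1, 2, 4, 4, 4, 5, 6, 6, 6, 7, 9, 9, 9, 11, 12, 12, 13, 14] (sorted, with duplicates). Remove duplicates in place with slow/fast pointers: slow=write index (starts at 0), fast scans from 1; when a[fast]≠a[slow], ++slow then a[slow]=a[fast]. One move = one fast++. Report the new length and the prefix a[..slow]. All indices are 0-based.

(s=0,f=1) a[fast]=1=a[slow] dup → fast++
(s=0,f=2) a[fast]=1=a[slow] dup → fast++
(s=0,f=3) a[fast]=2≠a[slow]=1 write a[1]=2 → slow++,fast++
(s=1,f=4) a[fast]=4≠a[slow]=2 write a[2]=4 → slow++,fast++
(s=2,f=5) a[fast]=4=a[slow] dup → fast++
(s=2,f=6) a[fast]=4=a[slow] dup → fast++
(s=2,f=7) a[fast]=5≠a[slow]=4 write a[3]=5 → slow++,fast++
(s=3,f=8) a[fast]=6≠a[slow]=5 write a[4]=6 → slow++,fast++
(s=4,f=9) a[fast]=6=a[slow] dup → fast++
(s=4,f=10) a[fast]=6=a[slow] dup → fast++
(s=4,f=11) a[fast]=7≠a[slow]=6 write a[5]=7 → slow++,fast++
(s=5,f=12) a[fast]=9≠a[slow]=7 write a[6]=9 → slow++,fast++
(s=6,f=13) a[fast]=9=a[slow] dup → fast++
(s=6,f=14) a[fast]=9=a[slow] dup → fast++
(s=6,f=15) a[fast]=11≠a[slow]=9 write a[7]=11 → slow++,fast++
(s=7,f=16) a[fast]=12≠a[slow]=11 write a[8]=12 → slow++,fast++
(s=8,f=17) a[fast]=12=a[slow] dup → fast++
(s=8,f=18) a[fast]=13≠a[slow]=12 write a[9]=13 → slow++,fast++
(s=9,f=19) a[fast]=14≠a[slow]=13 write a[10]=14 → slow++,fast++

length 11; prefix = [1, 2, 4, 5, 6, 7, 9, 11, 12, 13, 14]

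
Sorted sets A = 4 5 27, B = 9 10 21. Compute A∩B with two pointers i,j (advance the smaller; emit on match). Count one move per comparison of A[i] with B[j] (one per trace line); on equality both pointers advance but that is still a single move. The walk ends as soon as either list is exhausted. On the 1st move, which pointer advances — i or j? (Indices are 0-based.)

i

i=0 j=0: 4<9, i++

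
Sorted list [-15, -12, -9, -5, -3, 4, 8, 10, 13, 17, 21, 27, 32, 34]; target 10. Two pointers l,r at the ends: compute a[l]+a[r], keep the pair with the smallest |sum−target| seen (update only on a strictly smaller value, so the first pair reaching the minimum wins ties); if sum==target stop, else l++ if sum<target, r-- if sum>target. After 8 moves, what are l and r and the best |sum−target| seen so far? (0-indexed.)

l=0 r=13: -15+34=19 d=9 *, r--
l=0 r=12: -15+32=17 d=7 *, r--
l=0 r=11: -15+27=12 d=2 *, r--
l=0 r=10: -15+21=6 d=4, l++
l=1 r=10: -12+21=9 d=1 *, l++
l=2 r=10: -9+21=12 d=2, r--
l=2 r=9: -9+17=8 d=2, l++
l=3 r=9: -5+17=12 d=2, r--

l=3, r=8, best |Δ|=1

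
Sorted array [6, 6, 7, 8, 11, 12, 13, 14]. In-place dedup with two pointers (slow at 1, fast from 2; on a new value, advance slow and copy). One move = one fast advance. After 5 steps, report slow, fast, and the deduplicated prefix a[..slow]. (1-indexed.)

slow=1 fast=2: a[fast]=6=a[slow] dup, fast++
slow=1 fast=3: a[fast]=7≠a[slow]=6 write a[2]=7, slow++,fast++
slow=2 fast=4: a[fast]=8≠a[slow]=7 write a[3]=8, slow++,fast++
slow=3 fast=5: a[fast]=11≠a[slow]=8 write a[4]=11, slow++,fast++
slow=4 fast=6: a[fast]=12≠a[slow]=11 write a[5]=12, slow++,fast++

slow=5, fast=7, prefix=[6, 7, 8, 11, 12]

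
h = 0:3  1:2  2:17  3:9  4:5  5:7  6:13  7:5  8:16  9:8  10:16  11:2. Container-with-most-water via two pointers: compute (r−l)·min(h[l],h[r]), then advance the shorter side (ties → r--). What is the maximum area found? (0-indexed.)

max area = 128

[0,11] min(3,2)*11=22 best=22 * → r--
[0,10] min(3,16)*10=30 best=30 * → l++
[1,10] min(2,16)*9=18 best=30 → l++
[2,10] min(17,16)*8=128 best=128 * → r--
[2,9] min(17,8)*7=56 best=128 → r--
[2,8] min(17,16)*6=96 best=128 → r--
[2,7] min(17,5)*5=25 best=128 → r--
[2,6] min(17,13)*4=52 best=128 → r--
[2,5] min(17,7)*3=21 best=128 → r--
[2,4] min(17,5)*2=10 best=128 → r--
[2,3] min(17,9)*1=9 best=128 → r--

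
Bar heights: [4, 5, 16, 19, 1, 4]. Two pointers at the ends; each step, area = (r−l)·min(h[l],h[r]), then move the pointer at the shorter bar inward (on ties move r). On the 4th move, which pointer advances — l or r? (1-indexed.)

l

l=1 r=6: min(4,4)*5=20 best=20 *, r--
l=1 r=5: min(4,1)*4=4 best=20, r--
l=1 r=4: min(4,19)*3=12 best=20, l++
l=2 r=4: min(5,19)*2=10 best=20, l++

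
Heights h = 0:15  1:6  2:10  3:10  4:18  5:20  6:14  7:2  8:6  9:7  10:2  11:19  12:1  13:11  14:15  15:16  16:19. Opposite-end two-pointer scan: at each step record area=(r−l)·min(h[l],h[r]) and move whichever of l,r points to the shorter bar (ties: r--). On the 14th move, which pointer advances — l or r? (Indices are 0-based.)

[0,16] min(15,19)*16=240 best=240 * → l++
[1,16] min(6,19)*15=90 best=240 → l++
[2,16] min(10,19)*14=140 best=240 → l++
[3,16] min(10,19)*13=130 best=240 → l++
[4,16] min(18,19)*12=216 best=240 → l++
[5,16] min(20,19)*11=209 best=240 → r--
[5,15] min(20,16)*10=160 best=240 → r--
[5,14] min(20,15)*9=135 best=240 → r--
[5,13] min(20,11)*8=88 best=240 → r--
[5,12] min(20,1)*7=7 best=240 → r--
[5,11] min(20,19)*6=114 best=240 → r--
[5,10] min(20,2)*5=10 best=240 → r--
[5,9] min(20,7)*4=28 best=240 → r--
[5,8] min(20,6)*3=18 best=240 → r--

r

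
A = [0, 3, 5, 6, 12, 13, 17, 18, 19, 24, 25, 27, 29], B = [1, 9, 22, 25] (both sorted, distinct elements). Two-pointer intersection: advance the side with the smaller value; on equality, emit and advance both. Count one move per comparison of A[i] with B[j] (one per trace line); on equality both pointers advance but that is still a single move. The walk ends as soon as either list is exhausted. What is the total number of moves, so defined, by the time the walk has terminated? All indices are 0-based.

[i=0,j=0] 0<1 → i++
[i=1,j=0] 3>1 → j++
[i=1,j=1] 3<9 → i++
[i=2,j=1] 5<9 → i++
[i=3,j=1] 6<9 → i++
[i=4,j=1] 12>9 → j++
[i=4,j=2] 12<22 → i++
[i=5,j=2] 13<22 → i++
[i=6,j=2] 17<22 → i++
[i=7,j=2] 18<22 → i++
[i=8,j=2] 19<22 → i++
[i=9,j=2] 24>22 → j++
[i=9,j=3] 24<25 → i++
[i=10,j=3] 25==25 emit → i++,j++

14 moves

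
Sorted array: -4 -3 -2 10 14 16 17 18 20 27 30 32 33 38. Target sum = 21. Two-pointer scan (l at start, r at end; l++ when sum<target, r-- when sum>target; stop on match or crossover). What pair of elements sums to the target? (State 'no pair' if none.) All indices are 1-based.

[1,14] -4+38=34 >21 → r--
[1,13] -4+33=29 >21 → r--
[1,12] -4+32=28 >21 → r--
[1,11] -4+30=26 >21 → r--
[1,10] -4+27=23 >21 → r--
[1,9] -4+20=16 <21 → l++
[2,9] -3+20=17 <21 → l++
[3,9] -2+20=18 <21 → l++
[4,9] 10+20=30 >21 → r--
[4,8] 10+18=28 >21 → r--
[4,7] 10+17=27 >21 → r--
[4,6] 10+16=26 >21 → r--
[4,5] 10+14=24 >21 → r--

no pair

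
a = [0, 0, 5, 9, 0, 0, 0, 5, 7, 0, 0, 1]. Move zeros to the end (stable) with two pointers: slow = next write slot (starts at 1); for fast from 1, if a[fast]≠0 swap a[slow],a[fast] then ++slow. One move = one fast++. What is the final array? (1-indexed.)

[5, 9, 5, 7, 1, 0, 0, 0, 0, 0, 0, 0]

(s=1,f=1) a[fast]=0 → fast++
(s=1,f=2) a[fast]=0 → fast++
(s=1,f=3) a[fast]=5≠0 swap→a[1]=5 → slow++,fast++
(s=2,f=4) a[fast]=9≠0 swap→a[2]=9 → slow++,fast++
(s=3,f=5) a[fast]=0 → fast++
(s=3,f=6) a[fast]=0 → fast++
(s=3,f=7) a[fast]=0 → fast++
(s=3,f=8) a[fast]=5≠0 swap→a[3]=5 → slow++,fast++
(s=4,f=9) a[fast]=7≠0 swap→a[4]=7 → slow++,fast++
(s=5,f=10) a[fast]=0 → fast++
(s=5,f=11) a[fast]=0 → fast++
(s=5,f=12) a[fast]=1≠0 swap→a[5]=1 → slow++,fast++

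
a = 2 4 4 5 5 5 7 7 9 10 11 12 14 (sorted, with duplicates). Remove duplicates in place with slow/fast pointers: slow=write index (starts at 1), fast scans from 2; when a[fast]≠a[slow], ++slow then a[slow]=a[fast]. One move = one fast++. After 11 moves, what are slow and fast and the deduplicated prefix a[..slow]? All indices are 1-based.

slow=1 fast=2: a[fast]=4≠a[slow]=2 write a[2]=4, slow++,fast++
slow=2 fast=3: a[fast]=4=a[slow] dup, fast++
slow=2 fast=4: a[fast]=5≠a[slow]=4 write a[3]=5, slow++,fast++
slow=3 fast=5: a[fast]=5=a[slow] dup, fast++
slow=3 fast=6: a[fast]=5=a[slow] dup, fast++
slow=3 fast=7: a[fast]=7≠a[slow]=5 write a[4]=7, slow++,fast++
slow=4 fast=8: a[fast]=7=a[slow] dup, fast++
slow=4 fast=9: a[fast]=9≠a[slow]=7 write a[5]=9, slow++,fast++
slow=5 fast=10: a[fast]=10≠a[slow]=9 write a[6]=10, slow++,fast++
slow=6 fast=11: a[fast]=11≠a[slow]=10 write a[7]=11, slow++,fast++
slow=7 fast=12: a[fast]=12≠a[slow]=11 write a[8]=12, slow++,fast++

slow=8, fast=13, prefix=[2, 4, 5, 7, 9, 10, 11, 12]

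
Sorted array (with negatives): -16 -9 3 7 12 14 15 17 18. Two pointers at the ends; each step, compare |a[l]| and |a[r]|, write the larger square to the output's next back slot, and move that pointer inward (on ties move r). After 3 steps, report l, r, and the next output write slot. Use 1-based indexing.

[1,9] |-16|<=|18| out[9]=324 → r--
[1,8] |-16|<=|17| out[8]=289 → r--
[1,7] |-16|>|15| out[7]=256 → l++

l=2, r=7, next write slot=6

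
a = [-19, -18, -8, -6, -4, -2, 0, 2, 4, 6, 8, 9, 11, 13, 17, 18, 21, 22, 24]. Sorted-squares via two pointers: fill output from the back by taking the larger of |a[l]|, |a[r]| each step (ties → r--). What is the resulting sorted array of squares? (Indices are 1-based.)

[0, 4, 4, 16, 16, 36, 36, 64, 64, 81, 121, 169, 289, 324, 324, 361, 441, 484, 576]

[1,19] |-19|<=|24| out[19]=576 → r--
[1,18] |-19|<=|22| out[18]=484 → r--
[1,17] |-19|<=|21| out[17]=441 → r--
[1,16] |-19|>|18| out[16]=361 → l++
[2,16] |-18|<=|18| out[15]=324 → r--
[2,15] |-18|>|17| out[14]=324 → l++
[3,15] |-8|<=|17| out[13]=289 → r--
[3,14] |-8|<=|13| out[12]=169 → r--
[3,13] |-8|<=|11| out[11]=121 → r--
[3,12] |-8|<=|9| out[10]=81 → r--
[3,11] |-8|<=|8| out[9]=64 → r--
[3,10] |-8|>|6| out[8]=64 → l++
[4,10] |-6|<=|6| out[7]=36 → r--
[4,9] |-6|>|4| out[6]=36 → l++
[5,9] |-4|<=|4| out[5]=16 → r--
[5,8] |-4|>|2| out[4]=16 → l++
[6,8] |-2|<=|2| out[3]=4 → r--
[6,7] |-2|>|0| out[2]=4 → l++
[7,7] |0|<=|0| out[1]=0 → r--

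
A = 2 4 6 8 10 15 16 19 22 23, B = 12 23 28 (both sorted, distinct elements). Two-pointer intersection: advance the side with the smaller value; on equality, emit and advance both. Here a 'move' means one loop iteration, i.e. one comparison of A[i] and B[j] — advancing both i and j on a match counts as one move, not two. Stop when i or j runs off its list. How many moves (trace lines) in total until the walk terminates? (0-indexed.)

[i=0,j=0] 2<12 → i++
[i=1,j=0] 4<12 → i++
[i=2,j=0] 6<12 → i++
[i=3,j=0] 8<12 → i++
[i=4,j=0] 10<12 → i++
[i=5,j=0] 15>12 → j++
[i=5,j=1] 15<23 → i++
[i=6,j=1] 16<23 → i++
[i=7,j=1] 19<23 → i++
[i=8,j=1] 22<23 → i++
[i=9,j=1] 23==23 emit → i++,j++

11 moves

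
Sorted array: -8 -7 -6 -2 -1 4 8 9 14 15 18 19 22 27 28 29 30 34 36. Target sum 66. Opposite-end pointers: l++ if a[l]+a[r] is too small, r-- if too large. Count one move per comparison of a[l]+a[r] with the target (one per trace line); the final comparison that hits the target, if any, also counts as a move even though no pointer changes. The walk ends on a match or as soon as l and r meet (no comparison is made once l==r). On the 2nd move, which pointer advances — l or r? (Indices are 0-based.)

l=0 r=18: -8+36=28 <66, l++
l=1 r=18: -7+36=29 <66, l++

l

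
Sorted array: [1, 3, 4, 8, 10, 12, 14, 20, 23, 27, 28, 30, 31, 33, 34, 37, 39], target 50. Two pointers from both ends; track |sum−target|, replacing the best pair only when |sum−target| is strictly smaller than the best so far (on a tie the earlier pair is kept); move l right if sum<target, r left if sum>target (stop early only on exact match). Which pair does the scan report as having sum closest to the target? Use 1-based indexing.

pair (20, 30) with sum 50 (|Δ|=0)

[1,17] 1+39=40 d=10 * → l++
[2,17] 3+39=42 d=8 * → l++
[3,17] 4+39=43 d=7 * → l++
[4,17] 8+39=47 d=3 * → l++
[5,17] 10+39=49 d=1 * → l++
[6,17] 12+39=51 d=1 → r--
[6,16] 12+37=49 d=1 → l++
[7,16] 14+37=51 d=1 → r--
[7,15] 14+34=48 d=2 → l++
[8,15] 20+34=54 d=4 → r--
[8,14] 20+33=53 d=3 → r--
[8,13] 20+31=51 d=1 → r--
[8,12] 20+30=50 d=0 * → stop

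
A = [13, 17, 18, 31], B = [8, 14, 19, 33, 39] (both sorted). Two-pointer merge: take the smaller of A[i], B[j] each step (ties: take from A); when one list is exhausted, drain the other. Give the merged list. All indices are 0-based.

[8, 13, 14, 17, 18, 19, 31, 33, 39]

i=0 j=0: A[i]=13>B[j]=8 take 8, j++
i=0 j=1: A[i]=13<=B[j]=14 take 13, i++
i=1 j=1: A[i]=17>B[j]=14 take 14, j++
i=1 j=2: A[i]=17<=B[j]=19 take 17, i++
i=2 j=2: A[i]=18<=B[j]=19 take 18, i++
i=3 j=2: A[i]=31>B[j]=19 take 19, j++
i=3 j=3: A[i]=31<=B[j]=33 take 31, i++
i=4 j=3: A done, take B[j]=33, j++
i=4 j=4: A done, take B[j]=39, j++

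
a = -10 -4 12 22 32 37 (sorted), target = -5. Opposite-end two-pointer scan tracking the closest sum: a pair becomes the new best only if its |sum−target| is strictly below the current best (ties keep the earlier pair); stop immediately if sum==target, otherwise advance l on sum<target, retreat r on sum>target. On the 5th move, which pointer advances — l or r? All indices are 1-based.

[1,6] -10+37=27 d=32 * → r--
[1,5] -10+32=22 d=27 * → r--
[1,4] -10+22=12 d=17 * → r--
[1,3] -10+12=2 d=7 * → r--
[1,2] -10+-4=-14 d=9 → l++

l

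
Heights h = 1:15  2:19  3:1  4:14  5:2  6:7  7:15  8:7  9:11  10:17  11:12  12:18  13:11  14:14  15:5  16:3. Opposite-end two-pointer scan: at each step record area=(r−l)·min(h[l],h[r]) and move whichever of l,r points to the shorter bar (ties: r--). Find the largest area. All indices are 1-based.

[1,16] min(15,3)*15=45 best=45 * → r--
[1,15] min(15,5)*14=70 best=70 * → r--
[1,14] min(15,14)*13=182 best=182 * → r--
[1,13] min(15,11)*12=132 best=182 → r--
[1,12] min(15,18)*11=165 best=182 → l++
[2,12] min(19,18)*10=180 best=182 → r--
[2,11] min(19,12)*9=108 best=182 → r--
[2,10] min(19,17)*8=136 best=182 → r--
[2,9] min(19,11)*7=77 best=182 → r--
[2,8] min(19,7)*6=42 best=182 → r--
[2,7] min(19,15)*5=75 best=182 → r--
[2,6] min(19,7)*4=28 best=182 → r--
[2,5] min(19,2)*3=6 best=182 → r--
[2,4] min(19,14)*2=28 best=182 → r--
[2,3] min(19,1)*1=1 best=182 → r--

max area = 182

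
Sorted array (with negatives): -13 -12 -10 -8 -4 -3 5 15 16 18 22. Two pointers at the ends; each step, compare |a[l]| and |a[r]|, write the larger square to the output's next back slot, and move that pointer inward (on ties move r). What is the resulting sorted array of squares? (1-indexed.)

[9, 16, 25, 64, 100, 144, 169, 225, 256, 324, 484]

[1,11] |-13|<=|22| out[11]=484 → r--
[1,10] |-13|<=|18| out[10]=324 → r--
[1,9] |-13|<=|16| out[9]=256 → r--
[1,8] |-13|<=|15| out[8]=225 → r--
[1,7] |-13|>|5| out[7]=169 → l++
[2,7] |-12|>|5| out[6]=144 → l++
[3,7] |-10|>|5| out[5]=100 → l++
[4,7] |-8|>|5| out[4]=64 → l++
[5,7] |-4|<=|5| out[3]=25 → r--
[5,6] |-4|>|-3| out[2]=16 → l++
[6,6] |-3|<=|-3| out[1]=9 → r--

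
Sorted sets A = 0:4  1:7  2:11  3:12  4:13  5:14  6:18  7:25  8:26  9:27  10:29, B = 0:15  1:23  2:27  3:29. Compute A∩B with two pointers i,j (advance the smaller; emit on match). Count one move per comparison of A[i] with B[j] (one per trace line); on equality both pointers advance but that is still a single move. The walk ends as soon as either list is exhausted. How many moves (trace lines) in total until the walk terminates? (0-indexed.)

13 moves

[i=0,j=0] 4<15 → i++
[i=1,j=0] 7<15 → i++
[i=2,j=0] 11<15 → i++
[i=3,j=0] 12<15 → i++
[i=4,j=0] 13<15 → i++
[i=5,j=0] 14<15 → i++
[i=6,j=0] 18>15 → j++
[i=6,j=1] 18<23 → i++
[i=7,j=1] 25>23 → j++
[i=7,j=2] 25<27 → i++
[i=8,j=2] 26<27 → i++
[i=9,j=2] 27==27 emit → i++,j++
[i=10,j=3] 29==29 emit → i++,j++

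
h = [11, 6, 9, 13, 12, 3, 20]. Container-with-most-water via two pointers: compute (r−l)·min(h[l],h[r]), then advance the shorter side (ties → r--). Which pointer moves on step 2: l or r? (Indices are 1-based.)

[1,7] min(11,20)*6=66 best=66 * → l++
[2,7] min(6,20)*5=30 best=66 → l++

l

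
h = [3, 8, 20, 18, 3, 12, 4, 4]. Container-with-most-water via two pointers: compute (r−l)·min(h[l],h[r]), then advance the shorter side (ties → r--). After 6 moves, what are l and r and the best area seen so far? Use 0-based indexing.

l=2, r=3, best area=36

l=0 r=7: min(3,4)*7=21 best=21 *, l++
l=1 r=7: min(8,4)*6=24 best=24 *, r--
l=1 r=6: min(8,4)*5=20 best=24, r--
l=1 r=5: min(8,12)*4=32 best=32 *, l++
l=2 r=5: min(20,12)*3=36 best=36 *, r--
l=2 r=4: min(20,3)*2=6 best=36, r--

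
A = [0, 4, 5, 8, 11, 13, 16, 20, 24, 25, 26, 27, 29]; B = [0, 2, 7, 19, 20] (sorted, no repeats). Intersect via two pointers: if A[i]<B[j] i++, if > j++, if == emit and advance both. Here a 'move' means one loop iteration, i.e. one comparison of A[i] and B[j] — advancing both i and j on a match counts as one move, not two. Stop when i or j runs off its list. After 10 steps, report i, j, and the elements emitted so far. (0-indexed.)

i=7, j=4, emitted=[0]

i=0 j=0: 0==0 emit, i++,j++
i=1 j=1: 4>2, j++
i=1 j=2: 4<7, i++
i=2 j=2: 5<7, i++
i=3 j=2: 8>7, j++
i=3 j=3: 8<19, i++
i=4 j=3: 11<19, i++
i=5 j=3: 13<19, i++
i=6 j=3: 16<19, i++
i=7 j=3: 20>19, j++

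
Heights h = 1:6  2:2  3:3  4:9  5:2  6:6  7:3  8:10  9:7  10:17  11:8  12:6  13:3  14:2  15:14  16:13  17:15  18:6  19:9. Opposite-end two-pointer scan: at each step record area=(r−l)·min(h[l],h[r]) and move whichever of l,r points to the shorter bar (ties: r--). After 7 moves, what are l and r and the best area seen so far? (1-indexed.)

l=6, r=17, best area=135

l=1 r=19: min(6,9)*18=108 best=108 *, l++
l=2 r=19: min(2,9)*17=34 best=108, l++
l=3 r=19: min(3,9)*16=48 best=108, l++
l=4 r=19: min(9,9)*15=135 best=135 *, r--
l=4 r=18: min(9,6)*14=84 best=135, r--
l=4 r=17: min(9,15)*13=117 best=135, l++
l=5 r=17: min(2,15)*12=24 best=135, l++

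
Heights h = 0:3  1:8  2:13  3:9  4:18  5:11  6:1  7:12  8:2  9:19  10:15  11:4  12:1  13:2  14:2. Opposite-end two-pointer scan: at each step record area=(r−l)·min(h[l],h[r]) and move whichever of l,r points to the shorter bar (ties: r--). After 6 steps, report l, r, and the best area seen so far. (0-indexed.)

l=2, r=10, best area=72

[0,14] min(3,2)*14=28 best=28 * → r--
[0,13] min(3,2)*13=26 best=28 → r--
[0,12] min(3,1)*12=12 best=28 → r--
[0,11] min(3,4)*11=33 best=33 * → l++
[1,11] min(8,4)*10=40 best=40 * → r--
[1,10] min(8,15)*9=72 best=72 * → l++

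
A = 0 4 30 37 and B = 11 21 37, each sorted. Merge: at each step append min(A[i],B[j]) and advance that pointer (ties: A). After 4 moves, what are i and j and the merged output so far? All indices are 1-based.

i=1 j=1: A[i]=0<=B[j]=11 take 0, i++
i=2 j=1: A[i]=4<=B[j]=11 take 4, i++
i=3 j=1: A[i]=30>B[j]=11 take 11, j++
i=3 j=2: A[i]=30>B[j]=21 take 21, j++

i=3, j=3, merged so far=[0, 4, 11, 21]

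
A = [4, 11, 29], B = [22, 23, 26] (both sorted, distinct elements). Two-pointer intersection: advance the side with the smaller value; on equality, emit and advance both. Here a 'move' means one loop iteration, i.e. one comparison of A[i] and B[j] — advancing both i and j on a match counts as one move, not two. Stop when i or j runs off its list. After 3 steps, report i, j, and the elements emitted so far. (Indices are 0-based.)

[i=0,j=0] 4<22 → i++
[i=1,j=0] 11<22 → i++
[i=2,j=0] 29>22 → j++

i=2, j=1, emitted=[]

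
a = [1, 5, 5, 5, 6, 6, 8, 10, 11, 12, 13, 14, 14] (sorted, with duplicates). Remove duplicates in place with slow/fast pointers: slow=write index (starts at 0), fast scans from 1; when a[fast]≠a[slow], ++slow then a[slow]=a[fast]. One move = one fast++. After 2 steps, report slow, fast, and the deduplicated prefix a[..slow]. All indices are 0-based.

slow=1, fast=3, prefix=[1, 5]

(s=0,f=1) a[fast]=5≠a[slow]=1 write a[1]=5 → slow++,fast++
(s=1,f=2) a[fast]=5=a[slow] dup → fast++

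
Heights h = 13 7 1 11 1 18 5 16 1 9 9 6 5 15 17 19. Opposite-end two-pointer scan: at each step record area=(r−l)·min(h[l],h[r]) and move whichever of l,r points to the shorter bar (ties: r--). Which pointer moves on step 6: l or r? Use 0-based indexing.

l

[0,15] min(13,19)*15=195 best=195 * → l++
[1,15] min(7,19)*14=98 best=195 → l++
[2,15] min(1,19)*13=13 best=195 → l++
[3,15] min(11,19)*12=132 best=195 → l++
[4,15] min(1,19)*11=11 best=195 → l++
[5,15] min(18,19)*10=180 best=195 → l++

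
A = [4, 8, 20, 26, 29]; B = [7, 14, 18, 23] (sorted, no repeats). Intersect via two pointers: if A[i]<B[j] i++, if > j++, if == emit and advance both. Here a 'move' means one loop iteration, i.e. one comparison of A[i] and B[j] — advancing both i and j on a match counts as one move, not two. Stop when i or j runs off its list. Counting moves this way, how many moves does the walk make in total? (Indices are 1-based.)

7 moves

i=1 j=1: 4<7, i++
i=2 j=1: 8>7, j++
i=2 j=2: 8<14, i++
i=3 j=2: 20>14, j++
i=3 j=3: 20>18, j++
i=3 j=4: 20<23, i++
i=4 j=4: 26>23, j++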